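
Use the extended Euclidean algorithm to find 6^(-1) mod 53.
Extended GCD: 6(9) + 53(-1) = 1. So 6^(-1) ≡ 9 mod 53. Verify: 6 × 9 = 54 ≡ 1 mod 53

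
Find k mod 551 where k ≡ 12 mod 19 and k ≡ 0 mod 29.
M = 19 × 29 = 551. M₁ = 29, y₁ ≡ 2 mod 19. M₂ = 19, y₂ ≡ 26 mod 29. k = 12×29×2 + 0×19×26 ≡ 145 mod 551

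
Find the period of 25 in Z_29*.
Powers of 25 mod 29: 25^1≡25, 25^2≡16, 25^3≡23, 25^4≡24, 25^5≡20, 25^6≡7, 25^7≡1. ord_29(25) = 7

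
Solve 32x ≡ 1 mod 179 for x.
Since 179 is prime, by Fermat 32^(-1) ≡ 32^{177} ≡ 28 mod 179. Verify: 32 × 28 = 896 ≡ 1 mod 179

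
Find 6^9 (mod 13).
By repeated squaring (mod 13): 6^{1}≡6, 6^{2}≡10, 6^{4}≡9, 6^{8}≡3. Then 6^{9} = 6^{8+1} ≡ 3 × 6 ≡ 5 (mod 13)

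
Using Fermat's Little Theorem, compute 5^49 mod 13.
By Fermat: 5^{12} ≡ 1 mod 13. 49 = 4×12 + 1. So 5^{49} ≡ 5^{1} ≡ 5 mod 13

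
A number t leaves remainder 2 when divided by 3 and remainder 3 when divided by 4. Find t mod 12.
M = 3 × 4 = 12. M₁ = 4, y₁ ≡ 1 mod 3. M₂ = 3, y₂ ≡ 3 mod 4. t = 2×4×1 + 3×3×3 ≡ 11 mod 12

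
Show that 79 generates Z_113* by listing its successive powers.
79^1, 79^2, ..., 79^{112} mod 113: [79, 26, 20, 111, 68, 61, 73, 4, 90, 104, 80, 105, 46, 18, 66, 16, 21, 77, 94, 81, 71, 72, 38, 64, 84, 82, 37, 98, 58, 62, 39, 30, 110, 102, 35, 53, 6, 22, 43, 7, 101, 69, 27, 99, 24, 88, 59, 28, 65, 50, 108, 57, 96, 13, 10, 112, 34, 87, 93, 2, 45, 52, 40, 109, 23, 9, 33, 8, 67, 95, 47, 97, 92, 36, 19, 32, 42, 41, 75, 49, 29, 31, 76, 15, 55, 51, 74, 83, 3, 11, 78, 60, 107, 91, 70, 106, 12, 44, 86, 14, 89, 25, 54, 85, 48, 63, 5, 56, 17, 100, 103, 1]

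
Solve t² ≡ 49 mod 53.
The square roots of 49 mod 53 are 46 and 7. Verify: 46² = 2116 ≡ 49 mod 53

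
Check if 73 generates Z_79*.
73^{39} ≡ 1 mod 79 and 39 < 78, so ord_79(73) = 39 ≠ 78 and 73 is not a primitive root.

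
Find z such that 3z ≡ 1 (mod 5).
Since 5 is prime, by Fermat 3^(-1) ≡ 3^{3} ≡ 2 (mod 5). Verify: 3 × 2 = 6 ≡ 1 (mod 5)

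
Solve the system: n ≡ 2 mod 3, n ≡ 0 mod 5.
M = 3 × 5 = 15. M₁ = 5, y₁ ≡ 2 mod 3. M₂ = 3, y₂ ≡ 2 mod 5. n = 2×5×2 + 0×3×2 ≡ 5 mod 15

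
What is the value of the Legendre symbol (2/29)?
(2/29) = 2^{14} mod 29 = -1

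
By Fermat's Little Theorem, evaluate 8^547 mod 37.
By Fermat: 8^{36} ≡ 1 mod 37. 547 ≡ 7 mod 36. So 8^{547} ≡ 8^{7} ≡ 29 mod 37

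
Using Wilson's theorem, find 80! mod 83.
(82)! = (80)! × (81) × (82) ≡ -1 mod 83. So (80)! ≡ -1 × [(82)(81)]^(-1) ≡ 41 mod 83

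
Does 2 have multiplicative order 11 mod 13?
Powers of 2 mod 13: 2^1≡2, 2^2≡4, 2^3≡8, 2^4≡3, 2^5≡6, 2^6≡12, 2^7≡11, 2^8≡9, 2^9≡5, 2^10≡10, 2^11≡7, 2^12≡1. 2^11≡7≢1, so ord ≠ 11. No, the actual order is 12.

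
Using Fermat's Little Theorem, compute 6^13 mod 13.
By Fermat: 6^{12} ≡ 1 (mod 13). So 6^{13} = 6^{12} · 6^{1} ≡ 6^{1} ≡ 6 (mod 13)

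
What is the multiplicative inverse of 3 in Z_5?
Since 5 is prime, by Fermat 3^(-1) ≡ 3^{3} ≡ 2 (mod 5). Verify: 3 × 2 = 6 ≡ 1 (mod 5)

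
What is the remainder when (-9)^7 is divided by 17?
By repeated squaring (mod 17): (-9)^{1}≡8, (-9)^{2}≡13, (-9)^{4}≡16. Then (-9)^{7} = (-9)^{4+2+1} ≡ 16 × 13 × 8 ≡ 15 (mod 17)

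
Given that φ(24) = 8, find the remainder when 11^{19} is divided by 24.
By Euler: 11^{8} ≡ 1 (mod 24) since gcd(11, 24) = 1. 19 = 2×8 + 3. So 11^{19} ≡ 11^{3} ≡ 11 (mod 24)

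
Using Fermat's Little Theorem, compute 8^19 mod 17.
By Fermat: 8^{16} ≡ 1 mod 17. So 8^{19} = 8^{16} · 8^{3} ≡ 8^{3} ≡ 2 mod 17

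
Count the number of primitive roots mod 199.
A prime p has φ(p-1) primitive roots; here φ(198) = 60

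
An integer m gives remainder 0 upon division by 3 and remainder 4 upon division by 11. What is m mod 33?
M = 3 × 11 = 33. M₁ = 11, y₁ ≡ 2 mod 3. M₂ = 3, y₂ ≡ 4 mod 11. m = 0×11×2 + 4×3×4 ≡ 15 mod 33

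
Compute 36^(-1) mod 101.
Since 101 is prime, by Fermat 36^(-1) ≡ 36^{99} ≡ 87 mod 101. Verify: 36 × 87 = 3132 ≡ 1 mod 101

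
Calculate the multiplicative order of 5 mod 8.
Powers of 5 mod 8: 5^1≡5, 5^2≡1. ord_8(5) = 2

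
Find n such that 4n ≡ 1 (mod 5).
Since 5 is prime, by Fermat 4^(-1) ≡ 4^{3} ≡ 4 (mod 5). Verify: 4 × 4 = 16 ≡ 1 (mod 5)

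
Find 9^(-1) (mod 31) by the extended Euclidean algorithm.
Extended GCD: 9(7) + 31(-2) = 1. So 9^(-1) ≡ 7 (mod 31). Verify: 9 × 7 = 63 ≡ 1 (mod 31)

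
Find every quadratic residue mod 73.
QRs mod 73: {1, 2, 3, 4, 6, 8, 9, 12, 16, 18, 19, 23, 24, 25, 27, 32, 35, 36, 37, 38, 41, 46, 48, 49, 50, 54, 55, 57, 61, 64, 65, 67, 69, 70, 71, 72}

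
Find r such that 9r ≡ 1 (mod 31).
Since 31 is prime, by Fermat 9^(-1) ≡ 9^{29} ≡ 7 (mod 31). Verify: 9 × 7 = 63 ≡ 1 (mod 31)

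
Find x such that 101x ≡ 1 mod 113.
Since 113 is prime, by Fermat 101^(-1) ≡ 101^{111} ≡ 47 mod 113. Verify: 101 × 47 = 4747 ≡ 1 mod 113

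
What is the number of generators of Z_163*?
A prime p has φ(p-1) primitive roots; here φ(162) = 54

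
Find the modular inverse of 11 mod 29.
Since 29 is prime, by Fermat 11^(-1) ≡ 11^{27} ≡ 8 (mod 29). Verify: 11 × 8 = 88 ≡ 1 (mod 29)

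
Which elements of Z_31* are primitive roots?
There are φ(30) = 8 primitive roots mod 31: {3, 11, 12, 13, 17, 21, 22, 24}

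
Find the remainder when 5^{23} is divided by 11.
By Fermat: 5^{10} ≡ 1 mod 11. 23 = 2×10 + 3. So 5^{23} ≡ 5^{3} ≡ 4 mod 11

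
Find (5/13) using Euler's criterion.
(5/13) = 5^{6} mod 13 = -1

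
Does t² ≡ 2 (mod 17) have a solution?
By Euler's criterion: 2^{8} ≡ 1 (mod 17). Since this equals 1, 2 is a QR.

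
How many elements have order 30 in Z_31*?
A prime p has φ(p-1) primitive roots; here φ(30) = 8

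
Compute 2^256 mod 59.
Using Fermat: 2^{58} ≡ 1 (mod 59). 256 ≡ 24 (mod 58). So 2^{256} ≡ 2^{24} ≡ 35 (mod 59)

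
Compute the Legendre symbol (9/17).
(9/17) = 9^{8} mod 17 = 1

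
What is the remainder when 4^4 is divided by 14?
4^{4} = 256 ≡ 4 mod 14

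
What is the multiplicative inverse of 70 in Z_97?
Since 97 is prime, by Fermat 70^(-1) ≡ 70^{95} ≡ 79 mod 97. Verify: 70 × 79 = 5530 ≡ 1 mod 97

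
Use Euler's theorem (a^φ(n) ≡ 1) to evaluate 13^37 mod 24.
By Euler: 13^{8} ≡ 1 mod 24 since gcd(13, 24) = 1. 37 = 4×8 + 5. So 13^{37} ≡ 13^{5} ≡ 13 mod 24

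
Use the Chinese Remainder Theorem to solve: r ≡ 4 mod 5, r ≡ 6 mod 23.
M = 5 × 23 = 115. M₁ = 23, y₁ ≡ 2 mod 5. M₂ = 5, y₂ ≡ 14 mod 23. r = 4×23×2 + 6×5×14 ≡ 29 mod 115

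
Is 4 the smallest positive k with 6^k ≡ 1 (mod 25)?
Powers of 6 mod 25: 6^1≡6, 6^2≡11, 6^3≡16, 6^4≡21, 6^5≡1. 6^4≡21≢1, so ord ≠ 4. No, the actual order is 5.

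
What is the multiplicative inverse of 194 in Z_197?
Since 197 is prime, by Fermat 194^(-1) ≡ 194^{195} ≡ 131 (mod 197). Verify: 194 × 131 = 25414 ≡ 1 (mod 197)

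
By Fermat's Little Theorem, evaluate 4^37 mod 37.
By Fermat: 4^{36} ≡ 1 (mod 37). So 4^{37} = 4^{36} · 4^{1} ≡ 4^{1} ≡ 4 (mod 37)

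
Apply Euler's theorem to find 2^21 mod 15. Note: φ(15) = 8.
By Euler: 2^{8} ≡ 1 mod 15 since gcd(2, 15) = 1. 21 = 2×8 + 5. So 2^{21} ≡ 2^{5} ≡ 2 mod 15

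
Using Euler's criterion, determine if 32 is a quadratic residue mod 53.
By Euler's criterion: 32^{26} ≡ 52 (mod 53). Since this equals -1 (≡ 52), 32 is not a QR.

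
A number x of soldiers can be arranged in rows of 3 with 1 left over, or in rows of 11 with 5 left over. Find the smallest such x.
M = 3 × 11 = 33. M₁ = 11, y₁ ≡ 2 mod 3. M₂ = 3, y₂ ≡ 4 mod 11. x = 1×11×2 + 5×3×4 ≡ 16 mod 33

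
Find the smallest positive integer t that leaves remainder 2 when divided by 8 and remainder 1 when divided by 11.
M = 8 × 11 = 88. M₁ = 11, y₁ ≡ 3 mod 8. M₂ = 8, y₂ ≡ 7 mod 11. t = 2×11×3 + 1×8×7 ≡ 34 mod 88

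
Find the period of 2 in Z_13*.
Powers of 2 mod 13: 2^1≡2, 2^2≡4, 2^3≡8, 2^4≡3, 2^5≡6, 2^6≡12, 2^7≡11, 2^8≡9, 2^9≡5, 2^10≡10, 2^11≡7, 2^12≡1. ord_13(2) = 12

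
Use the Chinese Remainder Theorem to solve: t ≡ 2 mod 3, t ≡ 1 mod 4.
M = 3 × 4 = 12. M₁ = 4, y₁ ≡ 1 mod 3. M₂ = 3, y₂ ≡ 3 mod 4. t = 2×4×1 + 1×3×3 ≡ 5 mod 12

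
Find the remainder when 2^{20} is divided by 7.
By Fermat: 2^{6} ≡ 1 mod 7. 20 = 3×6 + 2. So 2^{20} ≡ 2^{2} ≡ 4 mod 7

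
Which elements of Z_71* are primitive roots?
There are φ(70) = 24 primitive roots mod 71: {7, 11, 13, 21, 22, 28, 31, 33, 35, 42, 44, 47, 52, 53, 55, 56, 59, 61, 62, 63, 65, 67, 68, 69}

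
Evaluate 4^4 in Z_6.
4^{4} = 256 ≡ 4 mod 6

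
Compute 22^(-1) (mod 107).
Since 107 is prime, by Fermat 22^(-1) ≡ 22^{105} ≡ 73 (mod 107). Verify: 22 × 73 = 1606 ≡ 1 (mod 107)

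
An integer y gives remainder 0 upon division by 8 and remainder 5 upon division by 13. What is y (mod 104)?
M = 8 × 13 = 104. M₁ = 13, y₁ ≡ 5 (mod 8). M₂ = 8, y₂ ≡ 5 (mod 13). y = 0×13×5 + 5×8×5 ≡ 96 (mod 104)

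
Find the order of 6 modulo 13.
Powers of 6 mod 13: 6^1≡6, 6^2≡10, 6^3≡8, 6^4≡9, 6^5≡2, 6^6≡12, 6^7≡7, 6^8≡3, 6^9≡5, 6^10≡4, 6^11≡11, 6^12≡1. ord_13(6) = 12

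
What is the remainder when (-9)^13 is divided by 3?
By repeated squaring (mod 3): (-9)^{1}≡0, (-9)^{2}≡0, (-9)^{4}≡0, (-9)^{8}≡0. Then (-9)^{13} = (-9)^{8+4+1} ≡ 0 × 0 × 0 ≡ 0 (mod 3)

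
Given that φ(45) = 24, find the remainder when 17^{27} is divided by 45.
By Euler: 17^{24} ≡ 1 (mod 45) since gcd(17, 45) = 1. 27 = 1×24 + 3. So 17^{27} ≡ 17^{3} ≡ 8 (mod 45)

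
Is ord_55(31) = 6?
Powers of 31 mod 55: 31^1≡31, 31^2≡26, 31^3≡36, 31^4≡16, 31^5≡1. Already 31^5≡1, so the order is 5 < 6. No, the actual order is 5.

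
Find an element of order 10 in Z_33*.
17 has order 10 mod 33 since 17^{10} ≡ 1 (mod 33) and no smaller power works.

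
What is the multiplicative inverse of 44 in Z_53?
Since 53 is prime, by Fermat 44^(-1) ≡ 44^{51} ≡ 47 (mod 53). Verify: 44 × 47 = 2068 ≡ 1 (mod 53)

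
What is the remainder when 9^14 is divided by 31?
By repeated squaring mod 31: 9^{1}≡9, 9^{2}≡19, 9^{4}≡20, 9^{8}≡28. Then 9^{14} = 9^{8+4+2} ≡ 28 × 20 × 19 ≡ 7 mod 31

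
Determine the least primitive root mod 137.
g = 3. Powers: [3, 9, 27, 81, 106, 44, 132, 122, 92, 2, ...] generates all 136 non-zero residues.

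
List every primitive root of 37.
There are φ(36) = 12 primitive roots mod 37: {2, 5, 13, 15, 17, 18, 19, 20, 22, 24, 32, 35}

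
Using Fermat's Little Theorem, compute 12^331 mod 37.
By Fermat: 12^{36} ≡ 1 mod 37. 331 ≡ 7 mod 36. So 12^{331} ≡ 12^{7} ≡ 9 mod 37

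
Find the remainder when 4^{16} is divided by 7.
By Fermat: 4^{6} ≡ 1 (mod 7). 16 = 2×6 + 4. So 4^{16} ≡ 4^{4} ≡ 4 (mod 7)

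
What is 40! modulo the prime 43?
(42)! = (40)! × (41) × (42) ≡ -1 (mod 43). So (40)! ≡ -1 × [(42)(41)]^(-1) ≡ 21 (mod 43)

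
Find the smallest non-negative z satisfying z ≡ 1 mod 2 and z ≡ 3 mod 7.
M = 2 × 7 = 14. M₁ = 7, y₁ ≡ 1 mod 2. M₂ = 2, y₂ ≡ 4 mod 7. z = 1×7×1 + 3×2×4 ≡ 3 mod 14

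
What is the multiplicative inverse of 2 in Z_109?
Since 109 is prime, by Fermat 2^(-1) ≡ 2^{107} ≡ 55 (mod 109). Verify: 2 × 55 = 110 ≡ 1 (mod 109)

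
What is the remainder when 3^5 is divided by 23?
By repeated squaring (mod 23): 3^{1}≡3, 3^{2}≡9, 3^{4}≡12. Then 3^{5} = 3^{4+1} ≡ 12 × 3 ≡ 13 (mod 23)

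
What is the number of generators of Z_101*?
Number of primitive roots mod 101 = φ(p-1) = φ(100) = 40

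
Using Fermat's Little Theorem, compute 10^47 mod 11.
By Fermat: 10^{10} ≡ 1 (mod 11). 47 = 4×10 + 7. So 10^{47} ≡ 10^{7} ≡ 10 (mod 11)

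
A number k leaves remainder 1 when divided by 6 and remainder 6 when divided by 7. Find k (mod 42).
M = 6 × 7 = 42. M₁ = 7, y₁ ≡ 1 (mod 6). M₂ = 6, y₂ ≡ 6 (mod 7). k = 1×7×1 + 6×6×6 ≡ 13 (mod 42)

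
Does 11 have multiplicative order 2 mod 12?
Powers of 11 mod 12: 11^1≡11, 11^2≡1. First k with 11^k≡1 is k=2. Yes, ord_12(11) = 2.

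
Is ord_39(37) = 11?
Powers of 37 mod 39: 37^1≡37, 37^2≡4, 37^3≡31, 37^4≡16, 37^5≡7, 37^6≡25, 37^7≡28, 37^8≡22, 37^9≡34, 37^10≡10, 37^11≡19, 37^12≡1. 37^11≡19≢1, so ord ≠ 11. No, the actual order is 12.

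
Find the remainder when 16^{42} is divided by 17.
By Fermat: 16^{16} ≡ 1 (mod 17). 42 = 2×16 + 10. So 16^{42} ≡ 16^{10} ≡ 1 (mod 17)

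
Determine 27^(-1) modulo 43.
Since 43 is prime, by Fermat 27^(-1) ≡ 27^{41} ≡ 8 (mod 43). Verify: 27 × 8 = 216 ≡ 1 (mod 43)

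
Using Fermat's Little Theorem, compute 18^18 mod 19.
By Fermat's Little Theorem, 18^{18} ≡ 1 mod 19 since 19 is prime and gcd(18, 19) = 1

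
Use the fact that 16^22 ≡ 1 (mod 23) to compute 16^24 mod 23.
By Fermat: 16^{22} ≡ 1 (mod 23). So 16^{24} = 16^{22} · 16^{2} ≡ 16^{2} ≡ 3 (mod 23)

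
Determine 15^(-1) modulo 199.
Since 199 is prime, by Fermat 15^(-1) ≡ 15^{197} ≡ 146 mod 199. Verify: 15 × 146 = 2190 ≡ 1 mod 199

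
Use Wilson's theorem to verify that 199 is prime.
(198)! mod 199 = 198. Since this equals -1 mod 199, Wilson confirms 199 is prime.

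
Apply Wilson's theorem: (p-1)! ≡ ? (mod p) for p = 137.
By Wilson's theorem, (136)! ≡ -1 ≡ 136 mod 137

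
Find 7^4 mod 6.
7^{4} = 2401 ≡ 1 mod 6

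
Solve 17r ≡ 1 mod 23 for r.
Since 23 is prime, by Fermat 17^(-1) ≡ 17^{21} ≡ 19 mod 23. Verify: 17 × 19 = 323 ≡ 1 mod 23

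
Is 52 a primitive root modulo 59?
ord_59(52) divides 58. For each prime q|58: 52^{29}≡58, 52^{2}≡49, none ≡ 1. So 52 has order 58 and is a primitive root mod 59.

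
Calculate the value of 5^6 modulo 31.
By repeated squaring mod 31: 5^{1}≡5, 5^{2}≡25, 5^{4}≡5. Then 5^{6} = 5^{4+2} ≡ 5 × 25 ≡ 1 mod 31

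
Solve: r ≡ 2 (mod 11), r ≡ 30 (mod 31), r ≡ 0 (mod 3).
M = 11 × 31 × 3 = 1023. M₁ = 93, y₁ ≡ 9 (mod 11). M₂ = 33, y₂ ≡ 16 (mod 31). M₃ = 341, y₃ ≡ 2 (mod 3). r = 2×93×9 + 30×33×16 + 0×341×2 ≡ 123 (mod 1023)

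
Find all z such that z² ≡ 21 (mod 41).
The square roots of 21 mod 41 are 12 and 29. Verify: 12² = 144 ≡ 21 (mod 41)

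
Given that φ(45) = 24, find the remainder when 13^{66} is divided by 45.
By Euler: 13^{24} ≡ 1 mod 45 since gcd(13, 45) = 1. 66 = 2×24 + 18. So 13^{66} ≡ 13^{18} ≡ 19 mod 45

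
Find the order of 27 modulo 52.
Powers of 27 mod 52: 27^1≡27, 27^2≡1. Order = 2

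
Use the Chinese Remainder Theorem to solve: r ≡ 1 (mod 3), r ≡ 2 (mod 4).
M = 3 × 4 = 12. M₁ = 4, y₁ ≡ 1 (mod 3). M₂ = 3, y₂ ≡ 3 (mod 4). r = 1×4×1 + 2×3×3 ≡ 10 (mod 12)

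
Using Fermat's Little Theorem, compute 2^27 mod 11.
By Fermat: 2^{10} ≡ 1 mod 11. 27 = 2×10 + 7. So 2^{27} ≡ 2^{7} ≡ 7 mod 11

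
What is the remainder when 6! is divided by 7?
By Wilson's theorem, (6)! ≡ -1 ≡ 6 mod 7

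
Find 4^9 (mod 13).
By repeated squaring (mod 13): 4^{1}≡4, 4^{2}≡3, 4^{4}≡9, 4^{8}≡3. Then 4^{9} = 4^{8+1} ≡ 3 × 4 ≡ 12 (mod 13)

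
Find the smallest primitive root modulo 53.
g = 2. Powers: [2, 4, 8, 16, 32, 11, ...] generates all 52 non-zero residues.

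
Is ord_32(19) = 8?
Powers of 19 mod 32: 19^1≡19, 19^2≡9, 19^3≡11, 19^4≡17, 19^5≡3, 19^6≡25, 19^7≡27, 19^8≡1. First k with 19^k≡1 is k=8. Yes, ord_32(19) = 8.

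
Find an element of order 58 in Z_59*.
2 has order 58 mod 59 since 2^{58} ≡ 1 (mod 59) and no smaller power works.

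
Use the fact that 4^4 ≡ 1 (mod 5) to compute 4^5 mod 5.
By Fermat: 4^{4} ≡ 1 (mod 5). So 4^{5} = 4^{4} · 4^{1} ≡ 4^{1} ≡ 4 (mod 5)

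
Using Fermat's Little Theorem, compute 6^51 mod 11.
By Fermat: 6^{10} ≡ 1 (mod 11). 51 = 5×10 + 1. So 6^{51} ≡ 6^{1} ≡ 6 (mod 11)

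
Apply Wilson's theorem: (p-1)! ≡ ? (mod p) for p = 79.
By Wilson's theorem, (78)! ≡ -1 ≡ 78 (mod 79)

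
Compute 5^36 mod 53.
By repeated squaring mod 53: 5^{1}≡5, 5^{2}≡25, 5^{4}≡42, 5^{8}≡15, 5^{16}≡13, 5^{32}≡10. Then 5^{36} = 5^{32+4} ≡ 10 × 42 ≡ 49 mod 53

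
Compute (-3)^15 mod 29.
By repeated squaring mod 29: (-3)^{1}≡26, (-3)^{2}≡9, (-3)^{4}≡23, (-3)^{8}≡7. Then (-3)^{15} = (-3)^{8+4+2+1} ≡ 7 × 23 × 9 × 26 ≡ 3 mod 29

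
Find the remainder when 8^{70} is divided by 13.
By Fermat: 8^{12} ≡ 1 (mod 13). 70 = 5×12 + 10. So 8^{70} ≡ 8^{10} ≡ 12 (mod 13)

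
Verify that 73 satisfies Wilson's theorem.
(72)! mod 73 = 72. Since this equals -1 mod 73, Wilson confirms 73 is prime.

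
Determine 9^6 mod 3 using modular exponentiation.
By repeated squaring (mod 3): 9^{1}≡0, 9^{2}≡0, 9^{4}≡0. Then 9^{6} = 9^{4+2} ≡ 0 × 0 ≡ 0 (mod 3)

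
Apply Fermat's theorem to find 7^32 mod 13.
By Fermat: 7^{12} ≡ 1 mod 13. 32 = 2×12 + 8. So 7^{32} ≡ 7^{8} ≡ 3 mod 13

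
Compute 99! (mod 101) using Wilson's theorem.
(100)! = (99)! × (100) ≡ -1 (mod 101). So (99)! ≡ -1 × (100)^(-1) ≡ (-1)×(-1) = 1 (mod 101)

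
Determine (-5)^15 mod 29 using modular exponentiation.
By repeated squaring (mod 29): (-5)^{1}≡24, (-5)^{2}≡25, (-5)^{4}≡16, (-5)^{8}≡24. Then (-5)^{15} = (-5)^{8+4+2+1} ≡ 24 × 16 × 25 × 24 ≡ 24 (mod 29)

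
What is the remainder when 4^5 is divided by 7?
By repeated squaring mod 7: 4^{1}≡4, 4^{2}≡2, 4^{4}≡4. Then 4^{5} = 4^{4+1} ≡ 4 × 4 ≡ 2 mod 7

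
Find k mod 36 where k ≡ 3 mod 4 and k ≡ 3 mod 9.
M = 4 × 9 = 36. M₁ = 9, y₁ ≡ 1 mod 4. M₂ = 4, y₂ ≡ 7 mod 9. k = 3×9×1 + 3×4×7 ≡ 3 mod 36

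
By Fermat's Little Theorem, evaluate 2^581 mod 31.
By Fermat: 2^{30} ≡ 1 mod 31. 581 ≡ 11 mod 30. So 2^{581} ≡ 2^{11} ≡ 2 mod 31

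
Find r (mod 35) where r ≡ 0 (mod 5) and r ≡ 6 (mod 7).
M = 5 × 7 = 35. M₁ = 7, y₁ ≡ 3 (mod 5). M₂ = 5, y₂ ≡ 3 (mod 7). r = 0×7×3 + 6×5×3 ≡ 20 (mod 35)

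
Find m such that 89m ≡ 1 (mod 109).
Since 109 is prime, by Fermat 89^(-1) ≡ 89^{107} ≡ 49 (mod 109). Verify: 89 × 49 = 4361 ≡ 1 (mod 109)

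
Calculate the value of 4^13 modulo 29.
By repeated squaring (mod 29): 4^{1}≡4, 4^{2}≡16, 4^{4}≡24, 4^{8}≡25. Then 4^{13} = 4^{8+4+1} ≡ 25 × 24 × 4 ≡ 22 (mod 29)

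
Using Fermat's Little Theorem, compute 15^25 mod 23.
By Fermat: 15^{22} ≡ 1 mod 23. So 15^{25} = 15^{22} · 15^{3} ≡ 15^{3} ≡ 17 mod 23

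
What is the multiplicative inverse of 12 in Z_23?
Since 23 is prime, by Fermat 12^(-1) ≡ 12^{21} ≡ 2 mod 23. Verify: 12 × 2 = 24 ≡ 1 mod 23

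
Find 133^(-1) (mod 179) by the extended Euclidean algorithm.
Extended GCD: 133(35) + 179(-26) = 1. So 133^(-1) ≡ 35 (mod 179). Verify: 133 × 35 = 4655 ≡ 1 (mod 179)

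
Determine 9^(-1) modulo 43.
Since 43 is prime, by Fermat 9^(-1) ≡ 9^{41} ≡ 24 mod 43. Verify: 9 × 24 = 216 ≡ 1 mod 43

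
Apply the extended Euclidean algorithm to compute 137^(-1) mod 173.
Extended GCD: 137(24) + 173(-19) = 1. So 137^(-1) ≡ 24 mod 173. Verify: 137 × 24 = 3288 ≡ 1 mod 173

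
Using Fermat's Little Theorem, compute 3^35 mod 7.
By Fermat: 3^{6} ≡ 1 mod 7. 35 = 5×6 + 5. So 3^{35} ≡ 3^{5} ≡ 5 mod 7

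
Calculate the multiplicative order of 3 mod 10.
Powers of 3 mod 10: 3^1≡3, 3^2≡9, 3^3≡7, 3^4≡1. Order = 4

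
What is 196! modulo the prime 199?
(198)! = (196)! × (197) × (198) ≡ -1 mod 199. So (196)! ≡ -1 × [(198)(197)]^(-1) ≡ 99 mod 199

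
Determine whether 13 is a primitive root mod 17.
13^{4} ≡ 1 (mod 17) and 4 < 16, so ord_17(13) = 4 ≠ 16 and 13 is not a primitive root.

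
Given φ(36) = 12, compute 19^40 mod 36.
By Euler: 19^{12} ≡ 1 (mod 36) since gcd(19, 36) = 1. 40 = 3×12 + 4. So 19^{40} ≡ 19^{4} ≡ 1 (mod 36)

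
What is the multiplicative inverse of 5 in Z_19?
Since 19 is prime, by Fermat 5^(-1) ≡ 5^{17} ≡ 4 (mod 19). Verify: 5 × 4 = 20 ≡ 1 (mod 19)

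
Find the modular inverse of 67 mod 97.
Since 97 is prime, by Fermat 67^(-1) ≡ 67^{95} ≡ 42 mod 97. Verify: 67 × 42 = 2814 ≡ 1 mod 97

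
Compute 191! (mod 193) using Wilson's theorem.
(192)! = (191)! × (192) ≡ -1 (mod 193). So (191)! ≡ -1 × (192)^(-1) ≡ (-1)×(-1) = 1 (mod 193)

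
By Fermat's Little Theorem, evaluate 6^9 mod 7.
By Fermat: 6^{6} ≡ 1 (mod 7). So 6^{9} = 6^{6} · 6^{3} ≡ 6^{3} ≡ 6 (mod 7)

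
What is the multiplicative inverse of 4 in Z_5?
Since 5 is prime, by Fermat 4^(-1) ≡ 4^{3} ≡ 4 mod 5. Verify: 4 × 4 = 16 ≡ 1 mod 5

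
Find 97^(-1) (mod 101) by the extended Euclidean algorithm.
Extended GCD: 97(25) + 101(-24) = 1. So 97^(-1) ≡ 25 (mod 101). Verify: 97 × 25 = 2425 ≡ 1 (mod 101)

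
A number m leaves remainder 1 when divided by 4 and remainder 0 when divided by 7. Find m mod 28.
M = 4 × 7 = 28. M₁ = 7, y₁ ≡ 3 mod 4. M₂ = 4, y₂ ≡ 2 mod 7. m = 1×7×3 + 0×4×2 ≡ 21 mod 28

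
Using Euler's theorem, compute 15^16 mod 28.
By Euler: 15^{12} ≡ 1 mod 28 since gcd(15, 28) = 1. 16 = 1×12 + 4. So 15^{16} ≡ 15^{4} ≡ 1 mod 28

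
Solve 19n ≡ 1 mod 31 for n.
Since 31 is prime, by Fermat 19^(-1) ≡ 19^{29} ≡ 18 mod 31. Verify: 19 × 18 = 342 ≡ 1 mod 31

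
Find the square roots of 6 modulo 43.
The square roots of 6 mod 43 are 36 and 7. Verify: 36² = 1296 ≡ 6 (mod 43)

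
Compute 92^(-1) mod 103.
Since 103 is prime, by Fermat 92^(-1) ≡ 92^{101} ≡ 28 mod 103. Verify: 92 × 28 = 2576 ≡ 1 mod 103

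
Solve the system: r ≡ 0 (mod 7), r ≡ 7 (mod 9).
M = 7 × 9 = 63. M₁ = 9, y₁ ≡ 4 (mod 7). M₂ = 7, y₂ ≡ 4 (mod 9). r = 0×9×4 + 7×7×4 ≡ 7 (mod 63)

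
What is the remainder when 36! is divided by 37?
By Wilson's theorem, (36)! ≡ -1 ≡ 36 mod 37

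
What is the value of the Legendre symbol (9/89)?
(9/89) = 9^{44} mod 89 = 1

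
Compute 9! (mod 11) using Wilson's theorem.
(10)! = (9)! × (10) ≡ -1 (mod 11). So (9)! ≡ -1 × (10)^(-1) ≡ (-1)×(-1) = 1 (mod 11)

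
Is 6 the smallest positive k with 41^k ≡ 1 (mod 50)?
Powers of 41 mod 50: 41^1≡41, 41^2≡31, 41^3≡21, 41^4≡11, 41^5≡1. Already 41^5≡1, so the order is 5 < 6. No, the actual order is 5.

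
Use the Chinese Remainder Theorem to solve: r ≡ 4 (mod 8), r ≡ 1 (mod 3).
M = 8 × 3 = 24. M₁ = 3, y₁ ≡ 3 (mod 8). M₂ = 8, y₂ ≡ 2 (mod 3). r = 4×3×3 + 1×8×2 ≡ 4 (mod 24)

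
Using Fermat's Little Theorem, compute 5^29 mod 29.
By Fermat: 5^{28} ≡ 1 (mod 29). So 5^{29} = 5^{28} · 5^{1} ≡ 5^{1} ≡ 5 (mod 29)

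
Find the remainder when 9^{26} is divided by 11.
By Fermat: 9^{10} ≡ 1 mod 11. 26 = 2×10 + 6. So 9^{26} ≡ 9^{6} ≡ 9 mod 11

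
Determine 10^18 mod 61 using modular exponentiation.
By repeated squaring (mod 61): 10^{1}≡10, 10^{2}≡39, 10^{4}≡57, 10^{8}≡16, 10^{16}≡12. Then 10^{18} = 10^{16+2} ≡ 12 × 39 ≡ 41 (mod 61)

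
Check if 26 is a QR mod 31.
By Euler's criterion: 26^{15} ≡ 30 (mod 31). Since this equals -1 (≡ 30), 26 is not a QR.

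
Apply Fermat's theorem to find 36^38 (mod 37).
By Fermat: 36^{36} ≡ 1 (mod 37). So 36^{38} = 36^{36} · 36^{2} ≡ 36^{2} ≡ 1 (mod 37)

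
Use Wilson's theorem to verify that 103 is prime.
(102)! mod 103 = 102. Since this equals -1 mod 103, Wilson confirms 103 is prime.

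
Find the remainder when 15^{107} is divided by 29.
By Fermat: 15^{28} ≡ 1 (mod 29). 107 = 3×28 + 23. So 15^{107} ≡ 15^{23} ≡ 3 (mod 29)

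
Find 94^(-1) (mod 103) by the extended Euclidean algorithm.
Extended GCD: 94(-23) + 103(21) = 1. So 94^(-1) ≡ -23 ≡ 80 (mod 103). Verify: 94 × 80 = 7520 ≡ 1 (mod 103)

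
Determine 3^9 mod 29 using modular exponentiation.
By repeated squaring (mod 29): 3^{1}≡3, 3^{2}≡9, 3^{4}≡23, 3^{8}≡7. Then 3^{9} = 3^{8+1} ≡ 7 × 3 ≡ 21 (mod 29)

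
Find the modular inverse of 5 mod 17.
Since 17 is prime, by Fermat 5^(-1) ≡ 5^{15} ≡ 7 mod 17. Verify: 5 × 7 = 35 ≡ 1 mod 17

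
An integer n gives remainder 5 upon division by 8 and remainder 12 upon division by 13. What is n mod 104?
M = 8 × 13 = 104. M₁ = 13, y₁ ≡ 5 mod 8. M₂ = 8, y₂ ≡ 5 mod 13. n = 5×13×5 + 12×8×5 ≡ 77 mod 104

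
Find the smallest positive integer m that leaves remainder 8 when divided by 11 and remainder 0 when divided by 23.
M = 11 × 23 = 253. M₁ = 23, y₁ ≡ 1 (mod 11). M₂ = 11, y₂ ≡ 21 (mod 23). m = 8×23×1 + 0×11×21 ≡ 184 (mod 253)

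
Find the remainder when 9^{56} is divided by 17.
By Fermat: 9^{16} ≡ 1 (mod 17). 56 = 3×16 + 8. So 9^{56} ≡ 9^{8} ≡ 1 (mod 17)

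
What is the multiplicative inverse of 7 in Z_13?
Since 13 is prime, by Fermat 7^(-1) ≡ 7^{11} ≡ 2 mod 13. Verify: 7 × 2 = 14 ≡ 1 mod 13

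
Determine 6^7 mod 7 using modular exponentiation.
Using Fermat: 6^{6} ≡ 1 mod 7. 7 ≡ 1 mod 6. So 6^{7} ≡ 6^{1} ≡ 6 mod 7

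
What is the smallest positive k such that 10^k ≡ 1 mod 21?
Powers of 10 mod 21: 10^1≡10, 10^2≡16, 10^3≡13, 10^4≡4, 10^5≡19, 10^6≡1. ord_21(10) = 6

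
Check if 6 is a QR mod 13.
By Euler's criterion: 6^{6} ≡ 12 mod 13. Since this equals -1 (≡ 12), 6 is not a QR.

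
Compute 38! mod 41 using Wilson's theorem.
(40)! = (38)! × (39) × (40) ≡ -1 mod 41. So (38)! ≡ -1 × [(40)(39)]^(-1) ≡ 20 mod 41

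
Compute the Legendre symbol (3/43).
(3/43) = 3^{21} mod 43 = -1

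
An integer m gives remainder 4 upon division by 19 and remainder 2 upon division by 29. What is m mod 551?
M = 19 × 29 = 551. M₁ = 29, y₁ ≡ 2 mod 19. M₂ = 19, y₂ ≡ 26 mod 29. m = 4×29×2 + 2×19×26 ≡ 118 mod 551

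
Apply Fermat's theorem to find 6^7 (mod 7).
By Fermat: 6^{6} ≡ 1 (mod 7). So 6^{7} = 6^{6} · 6^{1} ≡ 6^{1} ≡ 6 (mod 7)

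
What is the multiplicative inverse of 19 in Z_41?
Since 41 is prime, by Fermat 19^(-1) ≡ 19^{39} ≡ 13 mod 41. Verify: 19 × 13 = 247 ≡ 1 mod 41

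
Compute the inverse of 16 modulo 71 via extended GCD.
Extended GCD: 16(-31) + 71(7) = 1. So 16^(-1) ≡ -31 ≡ 40 mod 71. Verify: 16 × 40 = 640 ≡ 1 mod 71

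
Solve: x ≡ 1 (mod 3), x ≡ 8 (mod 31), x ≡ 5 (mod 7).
M = 3 × 31 × 7 = 651. M₁ = 217, y₁ ≡ 1 (mod 3). M₂ = 21, y₂ ≡ 3 (mod 31). M₃ = 93, y₃ ≡ 4 (mod 7). x = 1×217×1 + 8×21×3 + 5×93×4 ≡ 628 (mod 651)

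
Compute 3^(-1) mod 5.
Since 5 is prime, by Fermat 3^(-1) ≡ 3^{3} ≡ 2 mod 5. Verify: 3 × 2 = 6 ≡ 1 mod 5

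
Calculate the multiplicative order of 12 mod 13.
Powers of 12 mod 13: 12^1≡12, 12^2≡1. Order = 2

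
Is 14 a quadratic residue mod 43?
By Euler's criterion: 14^{21} ≡ 1 mod 43. Since this equals 1, 14 is a QR.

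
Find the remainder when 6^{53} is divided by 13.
By Fermat: 6^{12} ≡ 1 (mod 13). 53 = 4×12 + 5. So 6^{53} ≡ 6^{5} ≡ 2 (mod 13)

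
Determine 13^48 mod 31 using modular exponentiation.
Using Fermat: 13^{30} ≡ 1 mod 31. 48 ≡ 18 mod 30. So 13^{48} ≡ 13^{18} ≡ 4 mod 31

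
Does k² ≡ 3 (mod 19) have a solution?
By Euler's criterion: 3^{9} ≡ 18 (mod 19). Since this equals -1 (≡ 18), 3 is not a QR.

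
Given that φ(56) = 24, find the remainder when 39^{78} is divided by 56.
By Euler: 39^{24} ≡ 1 (mod 56) since gcd(39, 56) = 1. 78 = 3×24 + 6. So 39^{78} ≡ 39^{6} ≡ 1 (mod 56)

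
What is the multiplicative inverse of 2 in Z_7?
Since 7 is prime, by Fermat 2^(-1) ≡ 2^{5} ≡ 4 (mod 7). Verify: 2 × 4 = 8 ≡ 1 (mod 7)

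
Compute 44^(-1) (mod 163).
Since 163 is prime, by Fermat 44^(-1) ≡ 44^{161} ≡ 63 (mod 163). Verify: 44 × 63 = 2772 ≡ 1 (mod 163)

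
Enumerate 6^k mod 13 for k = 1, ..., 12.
6^1, 6^2, ..., 6^{12} mod 13: [6, 10, 8, 9, 2, 12, 7, 3, 5, 4, 11, 1]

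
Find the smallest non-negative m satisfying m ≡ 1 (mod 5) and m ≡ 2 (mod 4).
M = 5 × 4 = 20. M₁ = 4, y₁ ≡ 4 (mod 5). M₂ = 5, y₂ ≡ 1 (mod 4). m = 1×4×4 + 2×5×1 ≡ 6 (mod 20)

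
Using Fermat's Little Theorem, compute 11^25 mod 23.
By Fermat: 11^{22} ≡ 1 (mod 23). So 11^{25} = 11^{22} · 11^{3} ≡ 11^{3} ≡ 20 (mod 23)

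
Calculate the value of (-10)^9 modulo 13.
By repeated squaring mod 13: (-10)^{1}≡3, (-10)^{2}≡9, (-10)^{4}≡3, (-10)^{8}≡9. Then (-10)^{9} = (-10)^{8+1} ≡ 9 × 3 ≡ 1 mod 13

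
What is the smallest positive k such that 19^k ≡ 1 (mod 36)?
Powers of 19 mod 36: 19^1≡19, 19^2≡1. So the order of 19 is 2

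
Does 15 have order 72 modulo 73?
ord_73(15) divides 72. For each prime q|72: 15^{36}≡72, 15^{24}≡8, none ≡ 1. So 15 has order 72 and is a primitive root mod 73.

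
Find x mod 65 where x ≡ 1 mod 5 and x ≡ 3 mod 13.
M = 5 × 13 = 65. M₁ = 13, y₁ ≡ 2 mod 5. M₂ = 5, y₂ ≡ 8 mod 13. x = 1×13×2 + 3×5×8 ≡ 16 mod 65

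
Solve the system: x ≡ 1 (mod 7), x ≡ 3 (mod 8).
M = 7 × 8 = 56. M₁ = 8, y₁ ≡ 1 (mod 7). M₂ = 7, y₂ ≡ 7 (mod 8). x = 1×8×1 + 3×7×7 ≡ 43 (mod 56)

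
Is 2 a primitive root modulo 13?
ord_13(2) divides 12. For each prime q|12: 2^{6}≡12, 2^{4}≡3, none ≡ 1. So 2 has order 12 and is a primitive root mod 13.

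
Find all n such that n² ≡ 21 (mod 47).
The square roots of 21 mod 47 are 16 and 31. Verify: 16² = 256 ≡ 21 (mod 47)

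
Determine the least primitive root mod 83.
g = 2. Powers: [2, 4, 8, 16, 32, 64, ...] generates all 82 non-zero residues.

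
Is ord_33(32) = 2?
Powers of 32 mod 33: 32^1≡32, 32^2≡1. First k with 32^k≡1 is k=2. Yes, ord_33(32) = 2.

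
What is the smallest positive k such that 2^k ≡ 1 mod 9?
Powers of 2 mod 9: 2^1≡2, 2^2≡4, 2^3≡8, 2^4≡7, 2^5≡5, 2^6≡1. Order = 6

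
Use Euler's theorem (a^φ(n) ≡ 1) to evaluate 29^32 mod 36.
By Euler: 29^{12} ≡ 1 mod 36 since gcd(29, 36) = 1. 32 = 2×12 + 8. So 29^{32} ≡ 29^{8} ≡ 13 mod 36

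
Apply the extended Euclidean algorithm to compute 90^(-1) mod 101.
Extended GCD: 90(-46) + 101(41) = 1. So 90^(-1) ≡ -46 ≡ 55 (mod 101). Verify: 90 × 55 = 4950 ≡ 1 (mod 101)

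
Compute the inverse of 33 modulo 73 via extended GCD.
Extended GCD: 33(31) + 73(-14) = 1. So 33^(-1) ≡ 31 (mod 73). Verify: 33 × 31 = 1023 ≡ 1 (mod 73)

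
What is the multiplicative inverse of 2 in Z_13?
Since 13 is prime, by Fermat 2^(-1) ≡ 2^{11} ≡ 7 mod 13. Verify: 2 × 7 = 14 ≡ 1 mod 13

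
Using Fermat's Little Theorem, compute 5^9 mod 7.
By Fermat: 5^{6} ≡ 1 (mod 7). So 5^{9} = 5^{6} · 5^{3} ≡ 5^{3} ≡ 6 (mod 7)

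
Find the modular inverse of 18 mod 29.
Since 29 is prime, by Fermat 18^(-1) ≡ 18^{27} ≡ 21 mod 29. Verify: 18 × 21 = 378 ≡ 1 mod 29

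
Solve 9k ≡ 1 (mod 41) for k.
Since 41 is prime, by Fermat 9^(-1) ≡ 9^{39} ≡ 32 (mod 41). Verify: 9 × 32 = 288 ≡ 1 (mod 41)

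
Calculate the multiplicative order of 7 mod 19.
Powers of 7 mod 19: 7^1≡7, 7^2≡11, 7^3≡1. ord_19(7) = 3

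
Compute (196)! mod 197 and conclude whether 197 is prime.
(196)! mod 197 = 196. Since 196 ≡ -1 (mod 197), 197 is prime.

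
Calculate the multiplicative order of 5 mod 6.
Powers of 5 mod 6: 5^1≡5, 5^2≡1. So the order of 5 is 2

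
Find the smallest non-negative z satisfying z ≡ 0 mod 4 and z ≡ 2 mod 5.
M = 4 × 5 = 20. M₁ = 5, y₁ ≡ 1 mod 4. M₂ = 4, y₂ ≡ 4 mod 5. z = 0×5×1 + 2×4×4 ≡ 12 mod 20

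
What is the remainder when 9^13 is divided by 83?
By repeated squaring (mod 83): 9^{1}≡9, 9^{2}≡81, 9^{4}≡4, 9^{8}≡16. Then 9^{13} = 9^{8+4+1} ≡ 16 × 4 × 9 ≡ 78 (mod 83)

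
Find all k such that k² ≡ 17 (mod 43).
The square roots of 17 mod 43 are 24 and 19. Verify: 24² = 576 ≡ 17 (mod 43)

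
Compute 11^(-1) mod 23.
Since 23 is prime, by Fermat 11^(-1) ≡ 11^{21} ≡ 21 mod 23. Verify: 11 × 21 = 231 ≡ 1 mod 23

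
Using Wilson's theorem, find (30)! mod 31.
By Wilson's theorem, (30)! ≡ -1 ≡ 30 (mod 31)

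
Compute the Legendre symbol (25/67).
(25/67) = 25^{33} mod 67 = 1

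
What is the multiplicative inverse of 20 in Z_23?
Since 23 is prime, by Fermat 20^(-1) ≡ 20^{21} ≡ 15 (mod 23). Verify: 20 × 15 = 300 ≡ 1 (mod 23)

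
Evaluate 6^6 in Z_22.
By repeated squaring (mod 22): 6^{1}≡6, 6^{2}≡14, 6^{4}≡20. Then 6^{6} = 6^{4+2} ≡ 20 × 14 ≡ 16 (mod 22)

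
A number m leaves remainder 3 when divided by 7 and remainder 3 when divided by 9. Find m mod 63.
M = 7 × 9 = 63. M₁ = 9, y₁ ≡ 4 mod 7. M₂ = 7, y₂ ≡ 4 mod 9. m = 3×9×4 + 3×7×4 ≡ 3 mod 63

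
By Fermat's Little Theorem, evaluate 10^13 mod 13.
By Fermat: 10^{12} ≡ 1 mod 13. So 10^{13} = 10^{12} · 10^{1} ≡ 10^{1} ≡ 10 mod 13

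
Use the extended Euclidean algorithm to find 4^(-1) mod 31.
Extended GCD: 4(8) + 31(-1) = 1. So 4^(-1) ≡ 8 (mod 31). Verify: 4 × 8 = 32 ≡ 1 (mod 31)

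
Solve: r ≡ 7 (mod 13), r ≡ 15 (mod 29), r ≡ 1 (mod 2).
M = 13 × 29 × 2 = 754. M₁ = 58, y₁ ≡ 11 (mod 13). M₂ = 26, y₂ ≡ 19 (mod 29). M₃ = 377, y₃ ≡ 1 (mod 2). r = 7×58×11 + 15×26×19 + 1×377×1 ≡ 189 (mod 754)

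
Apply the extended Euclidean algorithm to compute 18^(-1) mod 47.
Extended GCD: 18(-13) + 47(5) = 1. So 18^(-1) ≡ -13 ≡ 34 (mod 47). Verify: 18 × 34 = 612 ≡ 1 (mod 47)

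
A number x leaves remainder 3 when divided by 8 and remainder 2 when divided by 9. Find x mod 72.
M = 8 × 9 = 72. M₁ = 9, y₁ ≡ 1 mod 8. M₂ = 8, y₂ ≡ 8 mod 9. x = 3×9×1 + 2×8×8 ≡ 11 mod 72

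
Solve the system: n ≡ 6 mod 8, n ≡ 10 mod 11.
M = 8 × 11 = 88. M₁ = 11, y₁ ≡ 3 mod 8. M₂ = 8, y₂ ≡ 7 mod 11. n = 6×11×3 + 10×8×7 ≡ 54 mod 88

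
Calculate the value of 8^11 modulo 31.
By repeated squaring (mod 31): 8^{1}≡8, 8^{2}≡2, 8^{4}≡4, 8^{8}≡16. Then 8^{11} = 8^{8+2+1} ≡ 16 × 2 × 8 ≡ 8 (mod 31)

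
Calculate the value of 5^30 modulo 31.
Using Fermat: 5^{30} ≡ 1 (mod 31). 30 ≡ 0 (mod 30). So 5^{30} ≡ 5^{0} ≡ 1 (mod 31)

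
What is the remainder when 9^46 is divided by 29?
Using Fermat: 9^{28} ≡ 1 mod 29. 46 ≡ 18 mod 28. So 9^{46} ≡ 9^{18} ≡ 7 mod 29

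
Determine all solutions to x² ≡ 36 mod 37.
The square roots of 36 mod 37 are 6 and 31. Verify: 6² = 36 ≡ 36 mod 37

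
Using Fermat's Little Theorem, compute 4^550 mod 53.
By Fermat: 4^{52} ≡ 1 mod 53. 550 ≡ 30 mod 52. So 4^{550} ≡ 4^{30} ≡ 44 mod 53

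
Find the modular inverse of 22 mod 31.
Since 31 is prime, by Fermat 22^(-1) ≡ 22^{29} ≡ 24 mod 31. Verify: 22 × 24 = 528 ≡ 1 mod 31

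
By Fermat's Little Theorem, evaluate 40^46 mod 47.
By Fermat's Little Theorem, 40^{46} ≡ 1 (mod 47) since 47 is prime and gcd(40, 47) = 1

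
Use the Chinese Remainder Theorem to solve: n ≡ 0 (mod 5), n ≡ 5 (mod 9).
M = 5 × 9 = 45. M₁ = 9, y₁ ≡ 4 (mod 5). M₂ = 5, y₂ ≡ 2 (mod 9). n = 0×9×4 + 5×5×2 ≡ 5 (mod 45)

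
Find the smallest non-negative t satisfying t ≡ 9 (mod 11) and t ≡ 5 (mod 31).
M = 11 × 31 = 341. M₁ = 31, y₁ ≡ 5 (mod 11). M₂ = 11, y₂ ≡ 17 (mod 31). t = 9×31×5 + 5×11×17 ≡ 284 (mod 341)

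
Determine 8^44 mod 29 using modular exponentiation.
Using Fermat: 8^{28} ≡ 1 (mod 29). 44 ≡ 16 (mod 28). So 8^{44} ≡ 8^{16} ≡ 23 (mod 29)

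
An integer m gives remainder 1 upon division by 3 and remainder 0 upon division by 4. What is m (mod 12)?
M = 3 × 4 = 12. M₁ = 4, y₁ ≡ 1 (mod 3). M₂ = 3, y₂ ≡ 3 (mod 4). m = 1×4×1 + 0×3×3 ≡ 4 (mod 12)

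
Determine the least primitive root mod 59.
g = 2. For each prime q|58: 2^{29}≡58, 2^{2}≡4, none ≡ 1, so ord_59(2) = 58 and 2 is a primitive root.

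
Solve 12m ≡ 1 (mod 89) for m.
Since 89 is prime, by Fermat 12^(-1) ≡ 12^{87} ≡ 52 (mod 89). Verify: 12 × 52 = 624 ≡ 1 (mod 89)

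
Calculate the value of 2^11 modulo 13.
By repeated squaring (mod 13): 2^{1}≡2, 2^{2}≡4, 2^{4}≡3, 2^{8}≡9. Then 2^{11} = 2^{8+2+1} ≡ 9 × 4 × 2 ≡ 7 (mod 13)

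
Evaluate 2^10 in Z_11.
Using Fermat: 2^{10} ≡ 1 mod 11. 10 ≡ 0 mod 10. So 2^{10} ≡ 2^{0} ≡ 1 mod 11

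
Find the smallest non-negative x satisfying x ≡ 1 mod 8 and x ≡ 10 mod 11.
M = 8 × 11 = 88. M₁ = 11, y₁ ≡ 3 mod 8. M₂ = 8, y₂ ≡ 7 mod 11. x = 1×11×3 + 10×8×7 ≡ 65 mod 88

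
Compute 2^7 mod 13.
By repeated squaring mod 13: 2^{1}≡2, 2^{2}≡4, 2^{4}≡3. Then 2^{7} = 2^{4+2+1} ≡ 3 × 4 × 2 ≡ 11 mod 13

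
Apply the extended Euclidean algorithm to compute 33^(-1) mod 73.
Extended GCD: 33(31) + 73(-14) = 1. So 33^(-1) ≡ 31 mod 73. Verify: 33 × 31 = 1023 ≡ 1 mod 73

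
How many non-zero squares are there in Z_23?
For prime 23, there are (p-1)/2 = (23-1)/2 = 11 quadratic residues (excluding 0).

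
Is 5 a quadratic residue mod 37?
By Euler's criterion: 5^{18} ≡ 36 (mod 37). Since this equals -1 (≡ 36), 5 is not a QR.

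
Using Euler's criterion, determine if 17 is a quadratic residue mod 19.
By Euler's criterion: 17^{9} ≡ 1 (mod 19). Since this equals 1, 17 is a QR.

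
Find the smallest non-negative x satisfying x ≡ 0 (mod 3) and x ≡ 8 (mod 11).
M = 3 × 11 = 33. M₁ = 11, y₁ ≡ 2 (mod 3). M₂ = 3, y₂ ≡ 4 (mod 11). x = 0×11×2 + 8×3×4 ≡ 30 (mod 33)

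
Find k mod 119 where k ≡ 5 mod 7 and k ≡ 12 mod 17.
M = 7 × 17 = 119. M₁ = 17, y₁ ≡ 5 mod 7. M₂ = 7, y₂ ≡ 5 mod 17. k = 5×17×5 + 12×7×5 ≡ 12 mod 119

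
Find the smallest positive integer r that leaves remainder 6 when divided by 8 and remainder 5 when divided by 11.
M = 8 × 11 = 88. M₁ = 11, y₁ ≡ 3 mod 8. M₂ = 8, y₂ ≡ 7 mod 11. r = 6×11×3 + 5×8×7 ≡ 38 mod 88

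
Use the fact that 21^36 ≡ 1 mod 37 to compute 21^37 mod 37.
By Fermat: 21^{36} ≡ 1 mod 37. So 21^{37} = 21^{36} · 21^{1} ≡ 21^{1} ≡ 21 mod 37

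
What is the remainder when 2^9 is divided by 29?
By repeated squaring (mod 29): 2^{1}≡2, 2^{2}≡4, 2^{4}≡16, 2^{8}≡24. Then 2^{9} = 2^{8+1} ≡ 24 × 2 ≡ 19 (mod 29)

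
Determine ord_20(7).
Powers of 7 mod 20: 7^1≡7, 7^2≡9, 7^3≡3, 7^4≡1. Order = 4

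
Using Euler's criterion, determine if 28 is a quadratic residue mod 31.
By Euler's criterion: 28^{15} ≡ 1 mod 31. Since this equals 1, 28 is a QR.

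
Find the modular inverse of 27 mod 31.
Since 31 is prime, by Fermat 27^(-1) ≡ 27^{29} ≡ 23 mod 31. Verify: 27 × 23 = 621 ≡ 1 mod 31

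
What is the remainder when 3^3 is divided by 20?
3^{3} = 27 ≡ 7 (mod 20)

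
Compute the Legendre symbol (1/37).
(1/37) = 1^{18} mod 37 = 1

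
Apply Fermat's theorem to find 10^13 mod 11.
By Fermat: 10^{10} ≡ 1 mod 11. So 10^{13} = 10^{10} · 10^{3} ≡ 10^{3} ≡ 10 mod 11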